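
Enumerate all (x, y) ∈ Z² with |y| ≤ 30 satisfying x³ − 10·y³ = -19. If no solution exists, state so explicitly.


The equation is x³ - 10y³ = -19. For fixed y, x³ = 10·y³ − 19, so a solution requires the RHS to be a perfect cube.
Strategy: iterate y from -30 to 30, compute RHS = 10·y³ − 19, and check whether it is a (positive or negative) perfect cube.
Check small values of y:
  y = 0: RHS = -19 is not a perfect cube.
  y = 1: RHS = -9 is not a perfect cube.
  y = -1: RHS = -29 is not a perfect cube.
  y = 2: RHS = 61 is not a perfect cube.
  y = -2: RHS = -99 is not a perfect cube.
  y = 3: RHS = 251 is not a perfect cube.
  y = -3: RHS = -289 is not a perfect cube.
Continuing the search up to |y| = 30 finds no solutions either.
No (x, y) in the scanned range satisfies the equation.

No integer solutions with |y| ≤ 30.


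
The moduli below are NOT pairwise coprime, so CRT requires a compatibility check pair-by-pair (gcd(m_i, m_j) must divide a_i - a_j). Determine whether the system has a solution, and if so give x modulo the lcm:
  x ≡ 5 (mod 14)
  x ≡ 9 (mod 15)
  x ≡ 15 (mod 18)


Moduli 14, 15, 18 are not pairwise coprime, so CRT works modulo lcm(m_i) when all pairwise compatibility conditions hold.
Pairwise compatibility: gcd(m_i, m_j) must divide a_i - a_j for every pair.
Merge one congruence at a time:
  Start: x ≡ 5 (mod 14).
  Combine with x ≡ 9 (mod 15): gcd(14, 15) = 1; 9 - 5 = 4, which IS divisible by 1, so compatible.
    Write x = 5 + 14·t and substitute into x ≡ 9 (mod 15): 14·t ≡ 9 − 5 = 4 (mod 15).
    The inverse of 14 mod 15 is 14 (since 14·14 = 196 = 13·15 + 1), so t ≡ 14·4 = 56 ≡ 11 (mod 15).
    Then x = 5 + 14·11 = 159, valid modulo lcm(14, 15) = 210: x ≡ 159 (mod 210).
  Combine with x ≡ 15 (mod 18): gcd(210, 18) = 6; 15 - 159 = -144, which IS divisible by 6, so compatible.
    Write x = 159 + 210·t and substitute into x ≡ 15 (mod 18): 210·t ≡ 15 − 159 = -144 (mod 18).
    Divide the congruence (and modulus) by g = 6: 35·t ≡ -24 (mod 3).
    Reduce coefficients mod 3: 2·t ≡ 0 (mod 3).
    The inverse of 2 mod 3 is 2 (since 2·2 = 4 = 1·3 + 1), so t ≡ 2·0 = 0 ≡ 0 (mod 3).
    Then x = 159 + 210·0 = 159, valid modulo lcm(210, 18) = 630: x ≡ 159 (mod 630).
Verify: 159 mod 14 = 5, 159 mod 15 = 9, 159 mod 18 = 15.

x ≡ 159 (mod 630).


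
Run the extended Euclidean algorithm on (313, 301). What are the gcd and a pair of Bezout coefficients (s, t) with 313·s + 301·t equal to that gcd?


Euclidean algorithm on (313, 301) — divide until remainder is 0:
  313 = 1 · 301 + 12
  301 = 25 · 12 + 1
  12 = 12 · 1 + 0
gcd(313, 301) = 1.
Track Bezout coefficients alongside the remainders: start with r₀ = 313 = a·1 + b·0 (s = 1, t = 0) and r₁ = 301 = a·0 + b·1 (s = 0, t = 1); each new remainder r_{k+1} = r_{k-1} − q_k·r_k inherits s_{k+1} = s_{k-1} − q_k·s_k, t_{k+1} = t_{k-1} − q_k·t_k, so r_k = a·s_k + b·t_k at every step:
  q = 1: r = 12, s = 1 − 1·0 = 1, t = 0 − 1·1 = -1  (check: 313·1 + 301·(-1) = 12)
  q = 25: r = 1, s = 0 − 25·1 = -25, t = 1 − 25·(-1) = 26  (check: 313·(-25) + 301·26 = 1)
The row with r = 1 (the gcd) gives the Bezout coefficients s = -25, t = 26.
Result: 313 · (-25) + 301 · (26) = 1.

gcd(313, 301) = 1; s = -25, t = 26 (check: 313·(-25) + 301·26 = 1).


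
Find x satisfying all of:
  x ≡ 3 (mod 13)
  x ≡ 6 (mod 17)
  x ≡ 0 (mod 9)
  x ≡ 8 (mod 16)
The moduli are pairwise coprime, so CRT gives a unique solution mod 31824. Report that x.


Product of moduli M = 13 · 17 · 9 · 16 = 31824.
Merge one congruence at a time:
  Start: x ≡ 3 (mod 13).
  Combine with x ≡ 6 (mod 17); new modulus lcm = 221.
    Write x = 3 + 13·t and substitute into x ≡ 6 (mod 17): 13·t ≡ 6 − 3 = 3 (mod 17).
    The inverse of 13 mod 17 is 4 (since 13·4 = 52 = 3·17 + 1), so t ≡ 4·3 = 12 ≡ 12 (mod 17).
    Then x = 3 + 13·12 = 159, valid modulo lcm(13, 17) = 221: x ≡ 159 (mod 221).
  Combine with x ≡ 0 (mod 9); new modulus lcm = 1989.
    Write x = 159 + 221·t and substitute into x ≡ 0 (mod 9): 221·t ≡ 0 − 159 = -159 (mod 9).
    Reduce coefficients mod 9: 5·t ≡ 3 (mod 9).
    The inverse of 5 mod 9 is 2 (since 5·2 = 10 = 1·9 + 1), so t ≡ 2·3 = 6 ≡ 6 (mod 9).
    Then x = 159 + 221·6 = 1485, valid modulo lcm(221, 9) = 1989: x ≡ 1485 (mod 1989).
  Combine with x ≡ 8 (mod 16); new modulus lcm = 31824.
    Write x = 1485 + 1989·t and substitute into x ≡ 8 (mod 16): 1989·t ≡ 8 − 1485 = -1477 (mod 16).
    Reduce coefficients mod 16: 5·t ≡ 11 (mod 16).
    The inverse of 5 mod 16 is 13 (since 5·13 = 65 = 4·16 + 1), so t ≡ 13·11 = 143 ≡ 15 (mod 16).
    Then x = 1485 + 1989·15 = 31320, valid modulo lcm(1989, 16) = 31824: x ≡ 31320 (mod 31824).
Verify against each original: 31320 mod 13 = 3, 31320 mod 17 = 6, 31320 mod 9 = 0, 31320 mod 16 = 8.

x ≡ 31320 (mod 31824).


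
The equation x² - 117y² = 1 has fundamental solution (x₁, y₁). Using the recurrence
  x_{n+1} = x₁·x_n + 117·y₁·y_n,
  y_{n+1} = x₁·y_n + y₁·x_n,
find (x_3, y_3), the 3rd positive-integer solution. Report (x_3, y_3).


Step 1: Find the fundamental solution (x₁, y₁) of x² - 117y² = 1.
  Expand √117 as a continued fraction. a₀ = ⌊√117⌋ = 10; iterate m_{k+1} = d_k·a_k − m_k, d_{k+1} = (117 − m_{k+1}²)/d_k, a_{k+1} = ⌊(a₀ + m_{k+1})/d_{k+1}⌋ (starting m₀ = 0, d₀ = 1), with convergents p_k = a_k·p_{k-1} + p_{k-2}, q_k = a_k·q_{k-1} + q_{k-2} (p₋₁ = 1, q₋₁ = 0):
  k = 0: a₀ = 10; p₀/q₀ = 10/1; p₀² − 117·q₀² = 100 − 117 = -17.
  k = 1: m = 10, d = 17, a = ⌊(10 + 10)/17⌋ = 1; p/q = (1·10 + 1)/(1·1 + 0) = 11/1; p² − 117·q² = 121 − 117 = 4.
  k = 2: m = 7, d = 4, a = ⌊(10 + 7)/4⌋ = 4; p/q = (4·11 + 10)/(4·1 + 1) = 54/5; p² − 117·q² = 2916 − 2925 = -9.
  k = 3: m = 9, d = 9, a = ⌊(10 + 9)/9⌋ = 2; p/q = (2·54 + 11)/(2·5 + 1) = 119/11; p² − 117·q² = 14161 − 14157 = 4.
  k = 4: m = 9, d = 4, a = ⌊(10 + 9)/4⌋ = 4; p/q = (4·119 + 54)/(4·11 + 5) = 530/49; p² − 117·q² = 280900 − 280917 = -17.
  k = 5: m = 7, d = 17, a = ⌊(10 + 7)/17⌋ = 1; p/q = (1·530 + 119)/(1·49 + 11) = 649/60; p² − 117·q² = 421201 − 421200 = 1.
  The first convergent with p² − 117·q² = 1 gives the fundamental solution (x₁, y₁) = (649, 60).
Step 2: Apply the recurrence (x_{n+1}, y_{n+1}) = (x₁x_n + 117y₁y_n, x₁y_n + y₁x_n) repeatedly.
  From (x_1, y_1) = (649, 60): x_2 = 649·649 + 117·60·60 = 842401; y_2 = 649·60 + 60·649 = 77880.
  From (x_2, y_2) = (842401, 77880): x_3 = 649·842401 + 117·60·77880 = 1093435849; y_3 = 649·77880 + 60·842401 = 101088180.
Step 3: Verify x_3² - 117·y_3² = 1195601955878350801 - 1195601955878350800 = 1 (should be 1). ✓

(x_1, y_1) = (649, 60); (x_3, y_3) = (1093435849, 101088180).


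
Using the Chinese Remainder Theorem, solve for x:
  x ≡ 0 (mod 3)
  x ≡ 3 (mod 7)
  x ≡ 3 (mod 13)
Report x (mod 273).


Moduli 3, 7, 13 are pairwise coprime; by CRT there is a unique solution modulo M = 3 · 7 · 13 = 273.
Solve pairwise, accumulating the modulus:
  Start with x ≡ 0 (mod 3).
  Combine with x ≡ 3 (mod 7): since gcd(3, 7) = 1, we get a unique residue mod 21.
    Write x = 0 + 3·t and substitute into x ≡ 3 (mod 7): 3·t ≡ 3 − 0 = 3 (mod 7).
    The inverse of 3 mod 7 is 5 (since 3·5 = 15 = 2·7 + 1), so t ≡ 5·3 = 15 ≡ 1 (mod 7).
    Then x = 0 + 3·1 = 3, valid modulo lcm(3, 7) = 21: x ≡ 3 (mod 21).
  Combine with x ≡ 3 (mod 13): since gcd(21, 13) = 1, we get a unique residue mod 273.
    Write x = 3 + 21·t and substitute into x ≡ 3 (mod 13): 21·t ≡ 3 − 3 = 0 (mod 13).
    Reduce coefficients mod 13: 8·t ≡ 0 (mod 13).
    The inverse of 8 mod 13 is 5 (since 8·5 = 40 = 3·13 + 1), so t ≡ 5·0 = 0 ≡ 0 (mod 13).
    Then x = 3 + 21·0 = 3, valid modulo lcm(21, 13) = 273: x ≡ 3 (mod 273).
Verify: 3 mod 3 = 0 ✓, 3 mod 7 = 3 ✓, 3 mod 13 = 3 ✓.

x ≡ 3 (mod 273).


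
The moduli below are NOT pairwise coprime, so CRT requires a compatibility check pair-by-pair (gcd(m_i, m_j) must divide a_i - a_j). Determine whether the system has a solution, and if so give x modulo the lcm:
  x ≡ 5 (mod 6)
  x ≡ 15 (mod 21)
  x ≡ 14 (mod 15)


Moduli 6, 21, 15 are not pairwise coprime, so CRT works modulo lcm(m_i) when all pairwise compatibility conditions hold.
Pairwise compatibility: gcd(m_i, m_j) must divide a_i - a_j for every pair.
Merge one congruence at a time:
  Start: x ≡ 5 (mod 6).
  Combine with x ≡ 15 (mod 21): gcd(6, 21) = 3, and 15 - 5 = 10 is NOT divisible by 3.
    ⇒ system is inconsistent (no integer solution).

No solution (the system is inconsistent).


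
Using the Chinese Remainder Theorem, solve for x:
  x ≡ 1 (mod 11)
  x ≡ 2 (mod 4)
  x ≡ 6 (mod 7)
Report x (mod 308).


Moduli 11, 4, 7 are pairwise coprime; by CRT there is a unique solution modulo M = 11 · 4 · 7 = 308.
Solve pairwise, accumulating the modulus:
  Start with x ≡ 1 (mod 11).
  Combine with x ≡ 2 (mod 4): since gcd(11, 4) = 1, we get a unique residue mod 44.
    Write x = 1 + 11·t and substitute into x ≡ 2 (mod 4): 11·t ≡ 2 − 1 = 1 (mod 4).
    Reduce coefficients mod 4: 3·t ≡ 1 (mod 4).
    The inverse of 3 mod 4 is 3 (since 3·3 = 9 = 2·4 + 1), so t ≡ 3·1 = 3 ≡ 3 (mod 4).
    Then x = 1 + 11·3 = 34, valid modulo lcm(11, 4) = 44: x ≡ 34 (mod 44).
  Combine with x ≡ 6 (mod 7): since gcd(44, 7) = 1, we get a unique residue mod 308.
    Write x = 34 + 44·t and substitute into x ≡ 6 (mod 7): 44·t ≡ 6 − 34 = -28 (mod 7).
    Reduce coefficients mod 7: 2·t ≡ 0 (mod 7).
    The inverse of 2 mod 7 is 4 (since 2·4 = 8 = 1·7 + 1), so t ≡ 4·0 = 0 ≡ 0 (mod 7).
    Then x = 34 + 44·0 = 34, valid modulo lcm(44, 7) = 308: x ≡ 34 (mod 308).
Verify: 34 mod 11 = 1 ✓, 34 mod 4 = 2 ✓, 34 mod 7 = 6 ✓.

x ≡ 34 (mod 308).


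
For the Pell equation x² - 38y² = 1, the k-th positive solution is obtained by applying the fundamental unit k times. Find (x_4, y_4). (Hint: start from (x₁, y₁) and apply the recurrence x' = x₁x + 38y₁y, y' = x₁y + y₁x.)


Step 1: Find the fundamental solution (x₁, y₁) of x² - 38y² = 1.
  Expand √38 as a continued fraction. a₀ = ⌊√38⌋ = 6; iterate m_{k+1} = d_k·a_k − m_k, d_{k+1} = (38 − m_{k+1}²)/d_k, a_{k+1} = ⌊(a₀ + m_{k+1})/d_{k+1}⌋ (starting m₀ = 0, d₀ = 1), with convergents p_k = a_k·p_{k-1} + p_{k-2}, q_k = a_k·q_{k-1} + q_{k-2} (p₋₁ = 1, q₋₁ = 0):
  k = 0: a₀ = 6; p₀/q₀ = 6/1; p₀² − 38·q₀² = 36 − 38 = -2.
  k = 1: m = 6, d = 2, a = ⌊(6 + 6)/2⌋ = 6; p/q = (6·6 + 1)/(6·1 + 0) = 37/6; p² − 38·q² = 1369 − 1368 = 1.
  The first convergent with p² − 38·q² = 1 gives the fundamental solution (x₁, y₁) = (37, 6).
Step 2: Apply the recurrence (x_{n+1}, y_{n+1}) = (x₁x_n + 38y₁y_n, x₁y_n + y₁x_n) repeatedly.
  From (x_1, y_1) = (37, 6): x_2 = 37·37 + 38·6·6 = 2737; y_2 = 37·6 + 6·37 = 444.
  From (x_2, y_2) = (2737, 444): x_3 = 37·2737 + 38·6·444 = 202501; y_3 = 37·444 + 6·2737 = 32850.
  From (x_3, y_3) = (202501, 32850): x_4 = 37·202501 + 38·6·32850 = 14982337; y_4 = 37·32850 + 6·202501 = 2430456.
Step 3: Verify x_4² - 38·y_4² = 224470421981569 - 224470421981568 = 1 (should be 1). ✓

(x_1, y_1) = (37, 6); (x_4, y_4) = (14982337, 2430456).


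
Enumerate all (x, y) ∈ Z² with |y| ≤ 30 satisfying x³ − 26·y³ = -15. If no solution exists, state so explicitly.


The equation is x³ - 26y³ = -15. For fixed y, x³ = 26·y³ − 15, so a solution requires the RHS to be a perfect cube.
Strategy: iterate y from -30 to 30, compute RHS = 26·y³ − 15, and check whether it is a (positive or negative) perfect cube.
Check small values of y:
  y = 0: RHS = -15 is not a perfect cube.
  y = 1: RHS = 11 is not a perfect cube.
  y = -1: RHS = -41 is not a perfect cube.
  y = 2: RHS = 193 is not a perfect cube.
  y = -2: RHS = -223 is not a perfect cube.
  y = 3: RHS = 687 is not a perfect cube.
  y = -3: RHS = -717 is not a perfect cube.
Continuing the search up to |y| = 30 finds no solutions either.
No (x, y) in the scanned range satisfies the equation.

No integer solutions with |y| ≤ 30.


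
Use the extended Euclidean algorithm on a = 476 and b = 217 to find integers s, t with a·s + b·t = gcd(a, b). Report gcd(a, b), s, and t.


Euclidean algorithm on (476, 217) — divide until remainder is 0:
  476 = 2 · 217 + 42
  217 = 5 · 42 + 7
  42 = 6 · 7 + 0
gcd(476, 217) = 7.
Track Bezout coefficients alongside the remainders: start with r₀ = 476 = a·1 + b·0 (s = 1, t = 0) and r₁ = 217 = a·0 + b·1 (s = 0, t = 1); each new remainder r_{k+1} = r_{k-1} − q_k·r_k inherits s_{k+1} = s_{k-1} − q_k·s_k, t_{k+1} = t_{k-1} − q_k·t_k, so r_k = a·s_k + b·t_k at every step:
  q = 2: r = 42, s = 1 − 2·0 = 1, t = 0 − 2·1 = -2  (check: 476·1 + 217·(-2) = 42)
  q = 5: r = 7, s = 0 − 5·1 = -5, t = 1 − 5·(-2) = 11  (check: 476·(-5) + 217·11 = 7)
The row with r = 7 (the gcd) gives the Bezout coefficients s = -5, t = 11.
Result: 476 · (-5) + 217 · (11) = 7.

gcd(476, 217) = 7; s = -5, t = 11 (check: 476·(-5) + 217·11 = 7).


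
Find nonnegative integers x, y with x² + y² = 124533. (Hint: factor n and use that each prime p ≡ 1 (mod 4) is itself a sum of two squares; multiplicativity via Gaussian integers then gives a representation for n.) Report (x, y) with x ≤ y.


Step 1: Factor n = 124533 = 3^2 · 101 · 137.
Step 2: Check the mod-4 condition on each prime factor: 3 ≡ 3 (mod 4), exponent 2 (must be even); 101 ≡ 1 (mod 4), exponent 1; 137 ≡ 1 (mod 4), exponent 1.
All primes ≡ 3 (mod 4) appear to even exponent (or don't appear), so by the two-squares theorem n IS expressible as a sum of two squares.
Step 3: Build a representation. Group n = k² · m with k = 3 and m = 101 · 137 = 13837 (a product of primes ≡ 1 (mod 4)); a representation of m scales to one of n via (k·x)² + (k·y)² = k²(x² + y²). Each prime p ≡ 1 (mod 4) is itself a sum of two squares; find a² by testing p − a² for a perfect square:
  101: 101 − 1² = 100 = 10² ⇒ 101 = 1² + 10².
  137: 137 − 1² = 136, 137 − 2² = 133, 137 − 3² = 128, 137 − 4² = 121 = 11² ⇒ 137 = 4² + 11².
  Combine using the Brahmagupta–Fibonacci identity (a² + b²)(c² + d²) = (ac − bd)² + (ad + bc)² = (ac + bd)² + (ad − bc)²:
  101 · 137 = 13837: from (1² + 10²)(4² + 11²), take (1·4 − 10·11, 1·11 + 10·4) = (4 − 110, 11 + 40) = (-106, 51); dropping signs (only squares matter) gives (106, 51); check 106² + 51² = 11236 + 2601 = 13837 ✓.
  Scale by k = 3: (3·106, 3·51) = (318, 153).
Step 4: Order so x ≤ y and verify: 153² + 318² = 23409 + 101124 = 124533 = n. ✓

n = 124533 = 153² + 318² (one valid representation with x ≤ y).


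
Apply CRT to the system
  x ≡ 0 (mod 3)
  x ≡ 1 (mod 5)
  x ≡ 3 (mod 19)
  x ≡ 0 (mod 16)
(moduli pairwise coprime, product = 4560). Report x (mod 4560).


Product of moduli M = 3 · 5 · 19 · 16 = 4560.
Merge one congruence at a time:
  Start: x ≡ 0 (mod 3).
  Combine with x ≡ 1 (mod 5); new modulus lcm = 15.
    Write x = 0 + 3·t and substitute into x ≡ 1 (mod 5): 3·t ≡ 1 − 0 = 1 (mod 5).
    The inverse of 3 mod 5 is 2 (since 3·2 = 6 = 1·5 + 1), so t ≡ 2·1 = 2 ≡ 2 (mod 5).
    Then x = 0 + 3·2 = 6, valid modulo lcm(3, 5) = 15: x ≡ 6 (mod 15).
  Combine with x ≡ 3 (mod 19); new modulus lcm = 285.
    Write x = 6 + 15·t and substitute into x ≡ 3 (mod 19): 15·t ≡ 3 − 6 = -3 (mod 19).
    Reduce coefficients mod 19: 15·t ≡ 16 (mod 19).
    The inverse of 15 mod 19 is 14 (since 15·14 = 210 = 11·19 + 1), so t ≡ 14·16 = 224 ≡ 15 (mod 19).
    Then x = 6 + 15·15 = 231, valid modulo lcm(15, 19) = 285: x ≡ 231 (mod 285).
  Combine with x ≡ 0 (mod 16); new modulus lcm = 4560.
    Write x = 231 + 285·t and substitute into x ≡ 0 (mod 16): 285·t ≡ 0 − 231 = -231 (mod 16).
    Reduce coefficients mod 16: 13·t ≡ 9 (mod 16).
    The inverse of 13 mod 16 is 5 (since 13·5 = 65 = 4·16 + 1), so t ≡ 5·9 = 45 ≡ 13 (mod 16).
    Then x = 231 + 285·13 = 3936, valid modulo lcm(285, 16) = 4560: x ≡ 3936 (mod 4560).
Verify against each original: 3936 mod 3 = 0, 3936 mod 5 = 1, 3936 mod 19 = 3, 3936 mod 16 = 0.

x ≡ 3936 (mod 4560).


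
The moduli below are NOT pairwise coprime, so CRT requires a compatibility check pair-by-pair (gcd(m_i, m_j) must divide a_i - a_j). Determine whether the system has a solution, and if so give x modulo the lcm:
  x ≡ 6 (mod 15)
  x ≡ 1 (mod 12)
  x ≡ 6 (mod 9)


Moduli 15, 12, 9 are not pairwise coprime, so CRT works modulo lcm(m_i) when all pairwise compatibility conditions hold.
Pairwise compatibility: gcd(m_i, m_j) must divide a_i - a_j for every pair.
Merge one congruence at a time:
  Start: x ≡ 6 (mod 15).
  Combine with x ≡ 1 (mod 12): gcd(15, 12) = 3, and 1 - 6 = -5 is NOT divisible by 3.
    ⇒ system is inconsistent (no integer solution).

No solution (the system is inconsistent).


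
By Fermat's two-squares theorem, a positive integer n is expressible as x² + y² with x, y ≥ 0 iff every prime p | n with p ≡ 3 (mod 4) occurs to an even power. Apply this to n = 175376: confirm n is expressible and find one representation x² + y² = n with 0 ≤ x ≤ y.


Step 1: Factor n = 175376 = 2^4 · 97 · 113.
Step 2: Check the mod-4 condition on each prime factor: 2 = 2 (special); 97 ≡ 1 (mod 4), exponent 1; 113 ≡ 1 (mod 4), exponent 1.
All primes ≡ 3 (mod 4) appear to even exponent (or don't appear), so by the two-squares theorem n IS expressible as a sum of two squares.
Step 3: Build a representation. Group n = k² · m with k = 4 and m = 97 · 113 = 10961 (a product of primes ≡ 1 (mod 4)); a representation of m scales to one of n via (k·x)² + (k·y)² = k²(x² + y²). Each prime p ≡ 1 (mod 4) is itself a sum of two squares; find a² by testing p − a² for a perfect square:
  97: 97 − 1² = 96, 97 − 2² = 93, 97 − 3² = 88, 97 − 4² = 81 = 9² ⇒ 97 = 4² + 9².
  113: 113 − 1² = 112, 113 − 2² = 109, 113 − 3² = 104, 113 − 4² = 97, 113 − 5² = 88, 113 − 6² = 77, 113 − 7² = 64 = 8² ⇒ 113 = 7² + 8².
  Combine using the Brahmagupta–Fibonacci identity (a² + b²)(c² + d²) = (ac − bd)² + (ad + bc)² = (ac + bd)² + (ad − bc)²:
  97 · 113 = 10961: from (4² + 9²)(7² + 8²), take (4·7 − 9·8, 4·8 + 9·7) = (28 − 72, 32 + 63) = (-44, 95); dropping signs (only squares matter) gives (44, 95); check 44² + 95² = 1936 + 9025 = 10961 ✓.
  Scale by k = 4: (4·44, 4·95) = (176, 380).
Step 4: Order so x ≤ y and verify: 176² + 380² = 30976 + 144400 = 175376 = n. ✓

n = 175376 = 176² + 380² (one valid representation with x ≤ y).


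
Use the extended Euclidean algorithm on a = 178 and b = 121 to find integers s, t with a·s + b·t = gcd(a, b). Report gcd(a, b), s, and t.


Euclidean algorithm on (178, 121) — divide until remainder is 0:
  178 = 1 · 121 + 57
  121 = 2 · 57 + 7
  57 = 8 · 7 + 1
  7 = 7 · 1 + 0
gcd(178, 121) = 1.
Track Bezout coefficients alongside the remainders: start with r₀ = 178 = a·1 + b·0 (s = 1, t = 0) and r₁ = 121 = a·0 + b·1 (s = 0, t = 1); each new remainder r_{k+1} = r_{k-1} − q_k·r_k inherits s_{k+1} = s_{k-1} − q_k·s_k, t_{k+1} = t_{k-1} − q_k·t_k, so r_k = a·s_k + b·t_k at every step:
  q = 1: r = 57, s = 1 − 1·0 = 1, t = 0 − 1·1 = -1  (check: 178·1 + 121·(-1) = 57)
  q = 2: r = 7, s = 0 − 2·1 = -2, t = 1 − 2·(-1) = 3  (check: 178·(-2) + 121·3 = 7)
  q = 8: r = 1, s = 1 − 8·(-2) = 17, t = -1 − 8·3 = -25  (check: 178·17 + 121·(-25) = 1)
The row with r = 1 (the gcd) gives the Bezout coefficients s = 17, t = -25.
Result: 178 · (17) + 121 · (-25) = 1.

gcd(178, 121) = 1; s = 17, t = -25 (check: 178·17 + 121·(-25) = 1).


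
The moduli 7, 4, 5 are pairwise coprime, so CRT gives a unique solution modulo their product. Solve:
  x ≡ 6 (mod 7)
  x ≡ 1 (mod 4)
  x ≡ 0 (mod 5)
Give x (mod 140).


Moduli 7, 4, 5 are pairwise coprime; by CRT there is a unique solution modulo M = 7 · 4 · 5 = 140.
Solve pairwise, accumulating the modulus:
  Start with x ≡ 6 (mod 7).
  Combine with x ≡ 1 (mod 4): since gcd(7, 4) = 1, we get a unique residue mod 28.
    Write x = 6 + 7·t and substitute into x ≡ 1 (mod 4): 7·t ≡ 1 − 6 = -5 (mod 4).
    Reduce coefficients mod 4: 3·t ≡ 3 (mod 4).
    The inverse of 3 mod 4 is 3 (since 3·3 = 9 = 2·4 + 1), so t ≡ 3·3 = 9 ≡ 1 (mod 4).
    Then x = 6 + 7·1 = 13, valid modulo lcm(7, 4) = 28: x ≡ 13 (mod 28).
  Combine with x ≡ 0 (mod 5): since gcd(28, 5) = 1, we get a unique residue mod 140.
    Write x = 13 + 28·t and substitute into x ≡ 0 (mod 5): 28·t ≡ 0 − 13 = -13 (mod 5).
    Reduce coefficients mod 5: 3·t ≡ 2 (mod 5).
    The inverse of 3 mod 5 is 2 (since 3·2 = 6 = 1·5 + 1), so t ≡ 2·2 = 4 ≡ 4 (mod 5).
    Then x = 13 + 28·4 = 125, valid modulo lcm(28, 5) = 140: x ≡ 125 (mod 140).
Verify: 125 mod 7 = 6 ✓, 125 mod 4 = 1 ✓, 125 mod 5 = 0 ✓.

x ≡ 125 (mod 140).


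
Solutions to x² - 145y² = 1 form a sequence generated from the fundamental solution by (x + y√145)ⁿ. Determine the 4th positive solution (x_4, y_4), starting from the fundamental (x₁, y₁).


Step 1: Find the fundamental solution (x₁, y₁) of x² - 145y² = 1.
  Expand √145 as a continued fraction. a₀ = ⌊√145⌋ = 12; iterate m_{k+1} = d_k·a_k − m_k, d_{k+1} = (145 − m_{k+1}²)/d_k, a_{k+1} = ⌊(a₀ + m_{k+1})/d_{k+1}⌋ (starting m₀ = 0, d₀ = 1), with convergents p_k = a_k·p_{k-1} + p_{k-2}, q_k = a_k·q_{k-1} + q_{k-2} (p₋₁ = 1, q₋₁ = 0):
  k = 0: a₀ = 12; p₀/q₀ = 12/1; p₀² − 145·q₀² = 144 − 145 = -1.
  k = 1: m = 12, d = 1, a = ⌊(12 + 12)/1⌋ = 24; p/q = (24·12 + 1)/(24·1 + 0) = 289/24; p² − 145·q² = 83521 − 83520 = 1.
  The first convergent with p² − 145·q² = 1 gives the fundamental solution (x₁, y₁) = (289, 24).
Step 2: Apply the recurrence (x_{n+1}, y_{n+1}) = (x₁x_n + 145y₁y_n, x₁y_n + y₁x_n) repeatedly.
  From (x_1, y_1) = (289, 24): x_2 = 289·289 + 145·24·24 = 167041; y_2 = 289·24 + 24·289 = 13872.
  From (x_2, y_2) = (167041, 13872): x_3 = 289·167041 + 145·24·13872 = 96549409; y_3 = 289·13872 + 24·167041 = 8017992.
  From (x_3, y_3) = (96549409, 8017992): x_4 = 289·96549409 + 145·24·8017992 = 55805391361; y_4 = 289·8017992 + 24·96549409 = 4634385504.
Step 3: Verify x_4² - 145·y_4² = 3114241704954373432321 - 3114241704954373432320 = 1 (should be 1). ✓

(x_1, y_1) = (289, 24); (x_4, y_4) = (55805391361, 4634385504).


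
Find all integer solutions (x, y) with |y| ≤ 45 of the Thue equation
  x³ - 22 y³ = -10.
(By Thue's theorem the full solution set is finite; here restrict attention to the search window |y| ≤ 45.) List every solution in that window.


The equation is x³ - 22y³ = -10. For fixed y, x³ = 22·y³ − 10, so a solution requires the RHS to be a perfect cube.
Strategy: iterate y from -45 to 45, compute RHS = 22·y³ − 10, and check whether it is a (positive or negative) perfect cube.
Check small values of y:
  y = 0: RHS = -10 is not a perfect cube.
  y = 1: RHS = 12 is not a perfect cube.
  y = -1: RHS = -32 is not a perfect cube.
  y = 2: RHS = 166 is not a perfect cube.
  y = -2: RHS = -186 is not a perfect cube.
  y = 3: RHS = 584 is not a perfect cube.
  y = -3: RHS = -604 is not a perfect cube.
Continuing the search up to |y| = 45 finds no solutions either.
No (x, y) in the scanned range satisfies the equation.

No integer solutions with |y| ≤ 45.


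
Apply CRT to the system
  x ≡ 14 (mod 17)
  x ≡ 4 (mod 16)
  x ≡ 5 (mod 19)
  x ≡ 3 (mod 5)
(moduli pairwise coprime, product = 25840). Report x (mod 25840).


Product of moduli M = 17 · 16 · 19 · 5 = 25840.
Merge one congruence at a time:
  Start: x ≡ 14 (mod 17).
  Combine with x ≡ 4 (mod 16); new modulus lcm = 272.
    Write x = 14 + 17·t and substitute into x ≡ 4 (mod 16): 17·t ≡ 4 − 14 = -10 (mod 16).
    Reduce coefficients mod 16: 1·t ≡ 6 (mod 16).
    So t ≡ 6 (mod 16).
    Then x = 14 + 17·6 = 116, valid modulo lcm(17, 16) = 272: x ≡ 116 (mod 272).
  Combine with x ≡ 5 (mod 19); new modulus lcm = 5168.
    Write x = 116 + 272·t and substitute into x ≡ 5 (mod 19): 272·t ≡ 5 − 116 = -111 (mod 19).
    Reduce coefficients mod 19: 6·t ≡ 3 (mod 19).
    The inverse of 6 mod 19 is 16 (since 6·16 = 96 = 5·19 + 1), so t ≡ 16·3 = 48 ≡ 10 (mod 19).
    Then x = 116 + 272·10 = 2836, valid modulo lcm(272, 19) = 5168: x ≡ 2836 (mod 5168).
  Combine with x ≡ 3 (mod 5); new modulus lcm = 25840.
    Write x = 2836 + 5168·t and substitute into x ≡ 3 (mod 5): 5168·t ≡ 3 − 2836 = -2833 (mod 5).
    Reduce coefficients mod 5: 3·t ≡ 2 (mod 5).
    The inverse of 3 mod 5 is 2 (since 3·2 = 6 = 1·5 + 1), so t ≡ 2·2 = 4 ≡ 4 (mod 5).
    Then x = 2836 + 5168·4 = 23508, valid modulo lcm(5168, 5) = 25840: x ≡ 23508 (mod 25840).
Verify against each original: 23508 mod 17 = 14, 23508 mod 16 = 4, 23508 mod 19 = 5, 23508 mod 5 = 3.

x ≡ 23508 (mod 25840).


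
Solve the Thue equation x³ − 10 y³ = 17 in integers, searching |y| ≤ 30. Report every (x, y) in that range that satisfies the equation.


The equation is x³ - 10y³ = 17. For fixed y, x³ = 10·y³ + 17, so a solution requires the RHS to be a perfect cube.
Strategy: iterate y from -30 to 30, compute RHS = 10·y³ + 17, and check whether it is a (positive or negative) perfect cube.
Check small values of y:
  y = 0: RHS = 17 is not a perfect cube.
  y = 1: RHS = 27 = (3)³ ⇒ x = 3 works.
  y = -1: RHS = 7 is not a perfect cube.
  y = 2: RHS = 97 is not a perfect cube.
  y = -2: RHS = -63 is not a perfect cube.
  y = 3: RHS = 287 is not a perfect cube.
  y = -3: RHS = -253 is not a perfect cube.
Continuing the search up to |y| = 30 finds no further solutions beyond those listed.
Collected solutions: (3, 1).

Solutions (with |y| ≤ 30): (3, 1).


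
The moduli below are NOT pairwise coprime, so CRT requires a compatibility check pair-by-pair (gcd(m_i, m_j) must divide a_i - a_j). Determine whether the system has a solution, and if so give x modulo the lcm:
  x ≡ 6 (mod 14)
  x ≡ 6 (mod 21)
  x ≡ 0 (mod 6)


Moduli 14, 21, 6 are not pairwise coprime, so CRT works modulo lcm(m_i) when all pairwise compatibility conditions hold.
Pairwise compatibility: gcd(m_i, m_j) must divide a_i - a_j for every pair.
Merge one congruence at a time:
  Start: x ≡ 6 (mod 14).
  Combine with x ≡ 6 (mod 21): gcd(14, 21) = 7; 6 - 6 = 0, which IS divisible by 7, so compatible.
    Write x = 6 + 14·t and substitute into x ≡ 6 (mod 21): 14·t ≡ 6 − 6 = 0 (mod 21).
    Divide the congruence (and modulus) by g = 7: 2·t ≡ 0 (mod 3).
    The inverse of 2 mod 3 is 2 (since 2·2 = 4 = 1·3 + 1), so t ≡ 2·0 = 0 ≡ 0 (mod 3).
    Then x = 6 + 14·0 = 6, valid modulo lcm(14, 21) = 42: x ≡ 6 (mod 42).
  Combine with x ≡ 0 (mod 6): gcd(42, 6) = 6; 0 - 6 = -6, which IS divisible by 6, so compatible.
    Write x = 6 + 42·t and substitute into x ≡ 0 (mod 6): 42·t ≡ 0 − 6 = -6 (mod 6).
    Divide the congruence (and modulus) by g = 6: 7·t ≡ -1 (mod 1).
    Modulo 1 every t works; take t = 0.
    Then x = 6 + 42·0 = 6, valid modulo lcm(42, 6) = 42: x ≡ 6 (mod 42).
Verify: 6 mod 14 = 6, 6 mod 21 = 6, 6 mod 6 = 0.

x ≡ 6 (mod 42).


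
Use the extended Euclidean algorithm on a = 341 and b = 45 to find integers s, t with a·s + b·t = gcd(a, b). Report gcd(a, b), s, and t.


Euclidean algorithm on (341, 45) — divide until remainder is 0:
  341 = 7 · 45 + 26
  45 = 1 · 26 + 19
  26 = 1 · 19 + 7
  19 = 2 · 7 + 5
  7 = 1 · 5 + 2
  5 = 2 · 2 + 1
  2 = 2 · 1 + 0
gcd(341, 45) = 1.
Track Bezout coefficients alongside the remainders: start with r₀ = 341 = a·1 + b·0 (s = 1, t = 0) and r₁ = 45 = a·0 + b·1 (s = 0, t = 1); each new remainder r_{k+1} = r_{k-1} − q_k·r_k inherits s_{k+1} = s_{k-1} − q_k·s_k, t_{k+1} = t_{k-1} − q_k·t_k, so r_k = a·s_k + b·t_k at every step:
  q = 7: r = 26, s = 1 − 7·0 = 1, t = 0 − 7·1 = -7  (check: 341·1 + 45·(-7) = 26)
  q = 1: r = 19, s = 0 − 1·1 = -1, t = 1 − 1·(-7) = 8  (check: 341·(-1) + 45·8 = 19)
  q = 1: r = 7, s = 1 − 1·(-1) = 2, t = -7 − 1·8 = -15  (check: 341·2 + 45·(-15) = 7)
  q = 2: r = 5, s = -1 − 2·2 = -5, t = 8 − 2·(-15) = 38  (check: 341·(-5) + 45·38 = 5)
  q = 1: r = 2, s = 2 − 1·(-5) = 7, t = -15 − 1·38 = -53  (check: 341·7 + 45·(-53) = 2)
  q = 2: r = 1, s = -5 − 2·7 = -19, t = 38 − 2·(-53) = 144  (check: 341·(-19) + 45·144 = 1)
The row with r = 1 (the gcd) gives the Bezout coefficients s = -19, t = 144.
Result: 341 · (-19) + 45 · (144) = 1.

gcd(341, 45) = 1; s = -19, t = 144 (check: 341·(-19) + 45·144 = 1).


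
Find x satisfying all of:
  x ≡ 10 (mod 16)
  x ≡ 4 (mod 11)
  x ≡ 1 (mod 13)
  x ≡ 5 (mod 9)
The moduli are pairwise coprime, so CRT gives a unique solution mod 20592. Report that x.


Product of moduli M = 16 · 11 · 13 · 9 = 20592.
Merge one congruence at a time:
  Start: x ≡ 10 (mod 16).
  Combine with x ≡ 4 (mod 11); new modulus lcm = 176.
    Write x = 10 + 16·t and substitute into x ≡ 4 (mod 11): 16·t ≡ 4 − 10 = -6 (mod 11).
    Reduce coefficients mod 11: 5·t ≡ 5 (mod 11).
    The inverse of 5 mod 11 is 9 (since 5·9 = 45 = 4·11 + 1), so t ≡ 9·5 = 45 ≡ 1 (mod 11).
    Then x = 10 + 16·1 = 26, valid modulo lcm(16, 11) = 176: x ≡ 26 (mod 176).
  Combine with x ≡ 1 (mod 13); new modulus lcm = 2288.
    Write x = 26 + 176·t and substitute into x ≡ 1 (mod 13): 176·t ≡ 1 − 26 = -25 (mod 13).
    Reduce coefficients mod 13: 7·t ≡ 1 (mod 13).
    The inverse of 7 mod 13 is 2 (since 7·2 = 14 = 1·13 + 1), so t ≡ 2·1 = 2 ≡ 2 (mod 13).
    Then x = 26 + 176·2 = 378, valid modulo lcm(176, 13) = 2288: x ≡ 378 (mod 2288).
  Combine with x ≡ 5 (mod 9); new modulus lcm = 20592.
    Write x = 378 + 2288·t and substitute into x ≡ 5 (mod 9): 2288·t ≡ 5 − 378 = -373 (mod 9).
    Reduce coefficients mod 9: 2·t ≡ 5 (mod 9).
    The inverse of 2 mod 9 is 5 (since 2·5 = 10 = 1·9 + 1), so t ≡ 5·5 = 25 ≡ 7 (mod 9).
    Then x = 378 + 2288·7 = 16394, valid modulo lcm(2288, 9) = 20592: x ≡ 16394 (mod 20592).
Verify against each original: 16394 mod 16 = 10, 16394 mod 11 = 4, 16394 mod 13 = 1, 16394 mod 9 = 5.

x ≡ 16394 (mod 20592).


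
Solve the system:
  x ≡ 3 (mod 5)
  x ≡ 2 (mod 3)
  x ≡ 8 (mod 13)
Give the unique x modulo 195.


Moduli 5, 3, 13 are pairwise coprime; by CRT there is a unique solution modulo M = 5 · 3 · 13 = 195.
Solve pairwise, accumulating the modulus:
  Start with x ≡ 3 (mod 5).
  Combine with x ≡ 2 (mod 3): since gcd(5, 3) = 1, we get a unique residue mod 15.
    Write x = 3 + 5·t and substitute into x ≡ 2 (mod 3): 5·t ≡ 2 − 3 = -1 (mod 3).
    Reduce coefficients mod 3: 2·t ≡ 2 (mod 3).
    The inverse of 2 mod 3 is 2 (since 2·2 = 4 = 1·3 + 1), so t ≡ 2·2 = 4 ≡ 1 (mod 3).
    Then x = 3 + 5·1 = 8, valid modulo lcm(5, 3) = 15: x ≡ 8 (mod 15).
  Combine with x ≡ 8 (mod 13): since gcd(15, 13) = 1, we get a unique residue mod 195.
    Write x = 8 + 15·t and substitute into x ≡ 8 (mod 13): 15·t ≡ 8 − 8 = 0 (mod 13).
    Reduce coefficients mod 13: 2·t ≡ 0 (mod 13).
    The inverse of 2 mod 13 is 7 (since 2·7 = 14 = 1·13 + 1), so t ≡ 7·0 = 0 ≡ 0 (mod 13).
    Then x = 8 + 15·0 = 8, valid modulo lcm(15, 13) = 195: x ≡ 8 (mod 195).
Verify: 8 mod 5 = 3 ✓, 8 mod 3 = 2 ✓, 8 mod 13 = 8 ✓.

x ≡ 8 (mod 195).


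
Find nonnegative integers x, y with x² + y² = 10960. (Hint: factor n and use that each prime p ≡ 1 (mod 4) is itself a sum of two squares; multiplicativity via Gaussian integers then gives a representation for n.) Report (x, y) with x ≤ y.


Step 1: Factor n = 10960 = 2^4 · 5 · 137.
Step 2: Check the mod-4 condition on each prime factor: 2 = 2 (special); 5 ≡ 1 (mod 4), exponent 1; 137 ≡ 1 (mod 4), exponent 1.
All primes ≡ 3 (mod 4) appear to even exponent (or don't appear), so by the two-squares theorem n IS expressible as a sum of two squares.
Step 3: Build a representation. Group n = k² · m with k = 4 and m = 5 · 137 = 685 (a product of primes ≡ 1 (mod 4)); a representation of m scales to one of n via (k·x)² + (k·y)² = k²(x² + y²). Each prime p ≡ 1 (mod 4) is itself a sum of two squares; find a² by testing p − a² for a perfect square:
  5: 5 − 1² = 4 = 2² ⇒ 5 = 1² + 2².
  137: 137 − 1² = 136, 137 − 2² = 133, 137 − 3² = 128, 137 − 4² = 121 = 11² ⇒ 137 = 4² + 11².
  Combine using the Brahmagupta–Fibonacci identity (a² + b²)(c² + d²) = (ac − bd)² + (ad + bc)² = (ac + bd)² + (ad − bc)²:
  5 · 137 = 685: from (1² + 2²)(4² + 11²), take (1·4 − 2·11, 1·11 + 2·4) = (4 − 22, 11 + 8) = (-18, 19); dropping signs (only squares matter) gives (18, 19); check 18² + 19² = 324 + 361 = 685 ✓.
  Scale by k = 4: (4·18, 4·19) = (72, 76).
Step 4: Order so x ≤ y and verify: 72² + 76² = 5184 + 5776 = 10960 = n. ✓

n = 10960 = 72² + 76² (one valid representation with x ≤ y).


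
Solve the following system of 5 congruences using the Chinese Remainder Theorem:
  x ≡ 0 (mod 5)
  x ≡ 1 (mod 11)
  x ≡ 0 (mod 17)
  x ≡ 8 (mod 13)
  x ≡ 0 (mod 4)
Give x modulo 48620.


Product of moduli M = 5 · 11 · 17 · 13 · 4 = 48620.
Merge one congruence at a time:
  Start: x ≡ 0 (mod 5).
  Combine with x ≡ 1 (mod 11); new modulus lcm = 55.
    Write x = 0 + 5·t and substitute into x ≡ 1 (mod 11): 5·t ≡ 1 − 0 = 1 (mod 11).
    The inverse of 5 mod 11 is 9 (since 5·9 = 45 = 4·11 + 1), so t ≡ 9·1 = 9 ≡ 9 (mod 11).
    Then x = 0 + 5·9 = 45, valid modulo lcm(5, 11) = 55: x ≡ 45 (mod 55).
  Combine with x ≡ 0 (mod 17); new modulus lcm = 935.
    Write x = 45 + 55·t and substitute into x ≡ 0 (mod 17): 55·t ≡ 0 − 45 = -45 (mod 17).
    Reduce coefficients mod 17: 4·t ≡ 6 (mod 17).
    The inverse of 4 mod 17 is 13 (since 4·13 = 52 = 3·17 + 1), so t ≡ 13·6 = 78 ≡ 10 (mod 17).
    Then x = 45 + 55·10 = 595, valid modulo lcm(55, 17) = 935: x ≡ 595 (mod 935).
  Combine with x ≡ 8 (mod 13); new modulus lcm = 12155.
    Write x = 595 + 935·t and substitute into x ≡ 8 (mod 13): 935·t ≡ 8 − 595 = -587 (mod 13).
    Reduce coefficients mod 13: 12·t ≡ 11 (mod 13).
    The inverse of 12 mod 13 is 12 (since 12·12 = 144 = 11·13 + 1), so t ≡ 12·11 = 132 ≡ 2 (mod 13).
    Then x = 595 + 935·2 = 2465, valid modulo lcm(935, 13) = 12155: x ≡ 2465 (mod 12155).
  Combine with x ≡ 0 (mod 4); new modulus lcm = 48620.
    Write x = 2465 + 12155·t and substitute into x ≡ 0 (mod 4): 12155·t ≡ 0 − 2465 = -2465 (mod 4).
    Reduce coefficients mod 4: 3·t ≡ 3 (mod 4).
    The inverse of 3 mod 4 is 3 (since 3·3 = 9 = 2·4 + 1), so t ≡ 3·3 = 9 ≡ 1 (mod 4).
    Then x = 2465 + 12155·1 = 14620, valid modulo lcm(12155, 4) = 48620: x ≡ 14620 (mod 48620).
Verify against each original: 14620 mod 5 = 0, 14620 mod 11 = 1, 14620 mod 17 = 0, 14620 mod 13 = 8, 14620 mod 4 = 0.

x ≡ 14620 (mod 48620).


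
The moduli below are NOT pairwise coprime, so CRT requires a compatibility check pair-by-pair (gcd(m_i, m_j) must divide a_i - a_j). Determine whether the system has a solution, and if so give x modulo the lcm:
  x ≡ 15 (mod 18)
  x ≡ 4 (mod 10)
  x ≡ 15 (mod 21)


Moduli 18, 10, 21 are not pairwise coprime, so CRT works modulo lcm(m_i) when all pairwise compatibility conditions hold.
Pairwise compatibility: gcd(m_i, m_j) must divide a_i - a_j for every pair.
Merge one congruence at a time:
  Start: x ≡ 15 (mod 18).
  Combine with x ≡ 4 (mod 10): gcd(18, 10) = 2, and 4 - 15 = -11 is NOT divisible by 2.
    ⇒ system is inconsistent (no integer solution).

No solution (the system is inconsistent).


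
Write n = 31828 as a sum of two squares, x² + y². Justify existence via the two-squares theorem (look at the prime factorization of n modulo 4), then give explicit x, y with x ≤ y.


Step 1: Factor n = 31828 = 2^2 · 73 · 109.
Step 2: Check the mod-4 condition on each prime factor: 2 = 2 (special); 73 ≡ 1 (mod 4), exponent 1; 109 ≡ 1 (mod 4), exponent 1.
All primes ≡ 3 (mod 4) appear to even exponent (or don't appear), so by the two-squares theorem n IS expressible as a sum of two squares.
Step 3: Build a representation. Group n = k² · m with k = 2 and m = 73 · 109 = 7957 (a product of primes ≡ 1 (mod 4)); a representation of m scales to one of n via (k·x)² + (k·y)² = k²(x² + y²). Each prime p ≡ 1 (mod 4) is itself a sum of two squares; find a² by testing p − a² for a perfect square:
  73: 73 − 1² = 72, 73 − 2² = 69, 73 − 3² = 64 = 8² ⇒ 73 = 3² + 8².
  109: 109 − 1² = 108, 109 − 2² = 105, 109 − 3² = 100 = 10² ⇒ 109 = 3² + 10².
  Combine using the Brahmagupta–Fibonacci identity (a² + b²)(c² + d²) = (ac − bd)² + (ad + bc)² = (ac + bd)² + (ad − bc)²:
  73 · 109 = 7957: from (3² + 8²)(3² + 10²), take (3·3 − 8·10, 3·10 + 8·3) = (9 − 80, 30 + 24) = (-71, 54); dropping signs (only squares matter) gives (71, 54); check 71² + 54² = 5041 + 2916 = 7957 ✓.
  Scale by k = 2: (2·71, 2·54) = (142, 108).
Step 4: Order so x ≤ y and verify: 108² + 142² = 11664 + 20164 = 31828 = n. ✓

n = 31828 = 108² + 142² (one valid representation with x ≤ y).


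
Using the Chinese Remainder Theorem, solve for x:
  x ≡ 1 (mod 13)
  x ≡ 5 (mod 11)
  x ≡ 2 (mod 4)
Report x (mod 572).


Moduli 13, 11, 4 are pairwise coprime; by CRT there is a unique solution modulo M = 13 · 11 · 4 = 572.
Solve pairwise, accumulating the modulus:
  Start with x ≡ 1 (mod 13).
  Combine with x ≡ 5 (mod 11): since gcd(13, 11) = 1, we get a unique residue mod 143.
    Write x = 1 + 13·t and substitute into x ≡ 5 (mod 11): 13·t ≡ 5 − 1 = 4 (mod 11).
    Reduce coefficients mod 11: 2·t ≡ 4 (mod 11).
    The inverse of 2 mod 11 is 6 (since 2·6 = 12 = 1·11 + 1), so t ≡ 6·4 = 24 ≡ 2 (mod 11).
    Then x = 1 + 13·2 = 27, valid modulo lcm(13, 11) = 143: x ≡ 27 (mod 143).
  Combine with x ≡ 2 (mod 4): since gcd(143, 4) = 1, we get a unique residue mod 572.
    Write x = 27 + 143·t and substitute into x ≡ 2 (mod 4): 143·t ≡ 2 − 27 = -25 (mod 4).
    Reduce coefficients mod 4: 3·t ≡ 3 (mod 4).
    The inverse of 3 mod 4 is 3 (since 3·3 = 9 = 2·4 + 1), so t ≡ 3·3 = 9 ≡ 1 (mod 4).
    Then x = 27 + 143·1 = 170, valid modulo lcm(143, 4) = 572: x ≡ 170 (mod 572).
Verify: 170 mod 13 = 1 ✓, 170 mod 11 = 5 ✓, 170 mod 4 = 2 ✓.

x ≡ 170 (mod 572).


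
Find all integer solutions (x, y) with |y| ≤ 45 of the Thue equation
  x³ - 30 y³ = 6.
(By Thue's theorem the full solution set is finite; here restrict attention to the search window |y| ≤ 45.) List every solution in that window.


The equation is x³ - 30y³ = 6. For fixed y, x³ = 30·y³ + 6, so a solution requires the RHS to be a perfect cube.
Strategy: iterate y from -45 to 45, compute RHS = 30·y³ + 6, and check whether it is a (positive or negative) perfect cube.
Check small values of y:
  y = 0: RHS = 6 is not a perfect cube.
  y = 1: RHS = 36 is not a perfect cube.
  y = -1: RHS = -24 is not a perfect cube.
  y = 2: RHS = 246 is not a perfect cube.
  y = -2: RHS = -234 is not a perfect cube.
  y = 3: RHS = 816 is not a perfect cube.
  y = -3: RHS = -804 is not a perfect cube.
Continuing the search up to |y| = 45 finds no solutions either.
No (x, y) in the scanned range satisfies the equation.

No integer solutions with |y| ≤ 45.


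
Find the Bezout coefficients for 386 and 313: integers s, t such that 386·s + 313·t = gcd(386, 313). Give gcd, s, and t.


Euclidean algorithm on (386, 313) — divide until remainder is 0:
  386 = 1 · 313 + 73
  313 = 4 · 73 + 21
  73 = 3 · 21 + 10
  21 = 2 · 10 + 1
  10 = 10 · 1 + 0
gcd(386, 313) = 1.
Track Bezout coefficients alongside the remainders: start with r₀ = 386 = a·1 + b·0 (s = 1, t = 0) and r₁ = 313 = a·0 + b·1 (s = 0, t = 1); each new remainder r_{k+1} = r_{k-1} − q_k·r_k inherits s_{k+1} = s_{k-1} − q_k·s_k, t_{k+1} = t_{k-1} − q_k·t_k, so r_k = a·s_k + b·t_k at every step:
  q = 1: r = 73, s = 1 − 1·0 = 1, t = 0 − 1·1 = -1  (check: 386·1 + 313·(-1) = 73)
  q = 4: r = 21, s = 0 − 4·1 = -4, t = 1 − 4·(-1) = 5  (check: 386·(-4) + 313·5 = 21)
  q = 3: r = 10, s = 1 − 3·(-4) = 13, t = -1 − 3·5 = -16  (check: 386·13 + 313·(-16) = 10)
  q = 2: r = 1, s = -4 − 2·13 = -30, t = 5 − 2·(-16) = 37  (check: 386·(-30) + 313·37 = 1)
The row with r = 1 (the gcd) gives the Bezout coefficients s = -30, t = 37.
Result: 386 · (-30) + 313 · (37) = 1.

gcd(386, 313) = 1; s = -30, t = 37 (check: 386·(-30) + 313·37 = 1).
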